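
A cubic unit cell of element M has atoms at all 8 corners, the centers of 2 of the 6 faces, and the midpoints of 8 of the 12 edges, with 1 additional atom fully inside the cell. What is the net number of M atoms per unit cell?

5

Corner atoms are shared by 8 cells (1/8 each), face atoms by 2 (1/2 each), edge atoms by 4 (1/4 each), interior atoms are unshared.
Net atoms = 8 × 1/8 + 2 × 1/2 + 8 × 1/4 + 1 = 1 + 1 + 2 + 1 = 5.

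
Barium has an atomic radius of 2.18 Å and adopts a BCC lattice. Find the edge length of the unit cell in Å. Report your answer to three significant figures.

In a BCC lattice, atoms touch along the body diagonal, so √3·a = 4r.
a = 4r/√3 = 4 × 2.18 / 1.7321 = 5.03 Å.

5.03 Å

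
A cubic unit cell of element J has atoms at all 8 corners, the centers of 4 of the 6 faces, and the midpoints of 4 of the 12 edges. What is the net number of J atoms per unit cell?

4

Corner atoms are shared by 8 cells (1/8 each), face atoms by 2 (1/2 each), edge atoms by 4 (1/4 each).
Net atoms = 8 × 1/8 + 4 × 1/2 + 4 × 1/4 = 1 + 2 + 1 = 4.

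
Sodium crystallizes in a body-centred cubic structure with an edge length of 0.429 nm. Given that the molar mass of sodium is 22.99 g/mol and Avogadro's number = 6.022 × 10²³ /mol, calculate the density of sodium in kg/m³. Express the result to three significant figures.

A BCC unit cell contains Z = 2 atoms.
Cell volume: a³ = (0.429 nm)³ = (4.290 × 10^-8 cm)³ = 7.895 × 10^-23 cm³.
ρ = Z·M/(N_A·a³) = 2 × 22.99 / (6.022 × 10²³ × 7.895 × 10^-23) = 0.9671 g/cm³ = 967 kg/m³.

967 kg/m³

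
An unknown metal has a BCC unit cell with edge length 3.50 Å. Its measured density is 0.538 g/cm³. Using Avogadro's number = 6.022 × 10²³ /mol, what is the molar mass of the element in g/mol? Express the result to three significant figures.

6.95 g/mol

A BCC cell has Z = 2 atoms; a = 3.500 × 10^-8 cm.
M = ρ·N_A·a³/Z = 0.538 × 6.022 × 10²³ × 4.288 × 10^-23 / 2 = 6.95 g/mol.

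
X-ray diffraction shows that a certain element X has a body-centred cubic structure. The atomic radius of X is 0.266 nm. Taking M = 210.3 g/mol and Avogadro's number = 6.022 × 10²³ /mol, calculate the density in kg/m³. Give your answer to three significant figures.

In a BCC lattice, atoms touch along the body diagonal, so √3·a = 4r, giving a = 0.6143 nm = 6.143 × 10^-8 cm.
With Z = 2, ρ = Z·M/(N_A·a³) = 2 × 210.3 / (6.022 × 10²³ × 2.318 × 10^-22) = 3.013 g/cm³ = 3010 kg/m³.

3010 kg/m³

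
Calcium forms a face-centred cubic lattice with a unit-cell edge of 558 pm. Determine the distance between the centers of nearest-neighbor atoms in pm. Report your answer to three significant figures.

In an FCC structure, atoms touch along the face diagonal, so √2·a = 4r; the nearest-neighbor distance equals 2r = 0.7071·a.
d = 0.7071 × 558 = 395 pm.

395 pm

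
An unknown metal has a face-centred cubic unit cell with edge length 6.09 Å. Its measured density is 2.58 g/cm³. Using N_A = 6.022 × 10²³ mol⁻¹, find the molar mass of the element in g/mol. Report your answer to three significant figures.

87.7 g/mol

An FCC cell has Z = 4 atoms; a = 6.090 × 10^-8 cm.
M = ρ·N_A·a³/Z = 2.58 × 6.022 × 10²³ × 2.259 × 10^-22 / 4 = 87.7 g/mol.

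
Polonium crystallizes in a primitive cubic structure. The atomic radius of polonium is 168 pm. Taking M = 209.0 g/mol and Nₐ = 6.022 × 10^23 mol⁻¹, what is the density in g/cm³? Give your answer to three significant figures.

9.15 g/cm³

In a simple cubic lattice, atoms touch along the cell edge, so a = 2r, giving a = 336.0 pm = 3.360 × 10^-8 cm.
With Z = 1, ρ = Z·M/(N_A·a³) = 1 × 209.0 / (6.022 × 10²³ × 3.793 × 10^-23) = 9.149 g/cm³.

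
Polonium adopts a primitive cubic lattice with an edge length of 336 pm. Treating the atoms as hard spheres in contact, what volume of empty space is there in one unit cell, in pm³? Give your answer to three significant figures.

In a simple cubic lattice atoms touch along the cell edge, so a = 2r, so r = 0.5000a = 168.0 pm.
V_cell = a³ = 3.793 × 10^7 pm³; V_atoms = 1 × (4/3)πr³ = 1.986 × 10^7 pm³.
Empty space = 3.793 × 10^7 − 1.986 × 10^7 = 1.81 × 10^7 pm³.

1.81 × 10^7 pm³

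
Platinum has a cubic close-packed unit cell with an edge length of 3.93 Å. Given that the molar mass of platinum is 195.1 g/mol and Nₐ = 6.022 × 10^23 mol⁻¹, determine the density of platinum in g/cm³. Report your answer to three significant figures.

An FCC unit cell contains Z = 4 atoms.
Cell volume: a³ = (3.93 Å)³ = (3.930 × 10^-8 cm)³ = 6.070 × 10^-23 cm³.
ρ = Z·M/(N_A·a³) = 4 × 195.1 / (6.022 × 10²³ × 6.070 × 10^-23) = 21.35 g/cm³.

21.4 g/cm³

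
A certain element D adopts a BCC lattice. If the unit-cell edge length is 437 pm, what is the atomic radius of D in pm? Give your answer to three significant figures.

In a BCC lattice, atoms touch along the body diagonal, so √3·a = 4r.
r = √3·a/4 = 1.7321 × 437 / 4 = 189 pm.

189 pm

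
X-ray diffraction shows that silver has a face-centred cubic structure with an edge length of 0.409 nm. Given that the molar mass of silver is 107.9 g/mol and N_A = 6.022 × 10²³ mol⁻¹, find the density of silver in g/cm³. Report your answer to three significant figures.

An FCC unit cell contains Z = 4 atoms.
Cell volume: a³ = (0.409 nm)³ = (4.090 × 10^-8 cm)³ = 6.842 × 10^-23 cm³.
ρ = Z·M/(N_A·a³) = 4 × 107.9 / (6.022 × 10²³ × 6.842 × 10^-23) = 10.48 g/cm³.

10.5 g/cm³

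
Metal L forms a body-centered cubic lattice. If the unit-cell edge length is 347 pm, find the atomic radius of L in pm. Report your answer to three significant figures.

In a BCC lattice, atoms touch along the body diagonal, so √3·a = 4r.
r = √3·a/4 = 1.7321 × 347 / 4 = 150 pm.

150 pm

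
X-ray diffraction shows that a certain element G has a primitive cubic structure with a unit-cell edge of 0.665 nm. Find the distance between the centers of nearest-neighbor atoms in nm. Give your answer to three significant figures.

0.665 nm

In a simple cubic structure, atoms touch along the cell edge, so a = 2r; the nearest-neighbor distance equals 2r = 1.000·a.
d = 1.000 × 0.665 = 0.665 nm.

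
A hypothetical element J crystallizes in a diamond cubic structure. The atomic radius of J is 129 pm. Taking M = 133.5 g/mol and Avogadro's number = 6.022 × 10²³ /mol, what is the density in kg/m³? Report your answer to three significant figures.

In a diamond cubic lattice, nearest neighbors lie along the body diagonal with √3·a = 8r, giving a = 595.8 pm = 5.958 × 10^-8 cm.
With Z = 8, ρ = Z·M/(N_A·a³) = 8 × 133.5 / (6.022 × 10²³ × 2.115 × 10^-22) = 8.384 g/cm³ = 8380 kg/m³.

8380 kg/m³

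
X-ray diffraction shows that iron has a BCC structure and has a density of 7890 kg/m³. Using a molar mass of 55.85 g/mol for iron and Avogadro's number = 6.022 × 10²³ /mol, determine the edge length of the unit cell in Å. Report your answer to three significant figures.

With Z = 2 atoms per BCC cell, a³ = Z·M/(N_A·ρ) = 2 × 55.85 / (6.022 × 10²³ × 7.890 g/cm³) = 2.351 × 10^-23 cm³.
a = (2.351 × 10^-23)^(1/3) = 2.865 × 10^-8 cm = 2.86 Å.

2.86 Å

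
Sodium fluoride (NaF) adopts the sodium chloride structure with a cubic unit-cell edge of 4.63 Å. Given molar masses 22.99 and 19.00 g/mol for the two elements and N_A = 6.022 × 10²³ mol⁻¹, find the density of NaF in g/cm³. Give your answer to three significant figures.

The sodium chloride structure contains Z = 4 formula units per cell; M(NaF) = 22.99 + 19.00 = 41.99 g/mol.
a³ = (4.630 × 10^-8 cm)³ = 9.925 × 10^-23 cm³.
ρ = 4 × 41.99 / (6.022 × 10²³ × 9.925 × 10^-23) = 2.810 g/cm³.

2.81 g/cm³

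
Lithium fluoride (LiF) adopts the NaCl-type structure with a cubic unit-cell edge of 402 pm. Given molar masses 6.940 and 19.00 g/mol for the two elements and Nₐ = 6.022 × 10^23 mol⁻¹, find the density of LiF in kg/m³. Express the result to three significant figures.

The NaCl-type structure contains Z = 4 formula units per cell; M(LiF) = 6.940 + 19.00 = 25.94 g/mol.
a³ = (4.020 × 10^-8 cm)³ = 6.496 × 10^-23 cm³.
ρ = 4 × 25.94 / (6.022 × 10²³ × 6.496 × 10^-23) = 2.652 g/cm³ = 2650 kg/m³.

2650 kg/m³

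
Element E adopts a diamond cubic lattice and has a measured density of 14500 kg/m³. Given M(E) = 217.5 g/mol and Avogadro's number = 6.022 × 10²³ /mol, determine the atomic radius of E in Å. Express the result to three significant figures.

For a diamond cubic cell (Z = 8), a³ = Z·M/(N_A·ρ) = 8 × 217.5 / (6.022 × 10²³ × 14.50) = 1.993 × 10^-22 cm³, so a = 5.841 × 10^-8 cm = 5.841 Å.
Nearest neighbors lie along the body diagonal with √3·a = 8r, so r = 0.2165 × a = 1.26 Å.

1.26 Å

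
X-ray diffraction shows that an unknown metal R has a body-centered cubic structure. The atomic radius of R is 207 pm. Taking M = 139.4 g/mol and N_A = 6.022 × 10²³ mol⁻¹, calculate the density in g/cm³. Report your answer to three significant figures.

In a BCC lattice, atoms touch along the body diagonal, so √3·a = 4r, giving a = 478.0 pm = 4.780 × 10^-8 cm.
With Z = 2, ρ = Z·M/(N_A·a³) = 2 × 139.4 / (6.022 × 10²³ × 1.092 × 10^-22) = 4.238 g/cm³.

4.24 g/cm³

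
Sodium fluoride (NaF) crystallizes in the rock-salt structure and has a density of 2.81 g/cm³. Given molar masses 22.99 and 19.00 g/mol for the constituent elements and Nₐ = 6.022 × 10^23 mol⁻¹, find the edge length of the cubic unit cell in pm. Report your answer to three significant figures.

M(NaF) = 41.99 g/mol; Z = 4 formula units per cell.
a³ = Z·M/(N_A·ρ) = 4 × 41.99 / (6.022 × 10²³ × 2.81) = 9.926 × 10^-23 cm³, so a = 4.630 × 10^-8 cm = 463 pm.

463 pm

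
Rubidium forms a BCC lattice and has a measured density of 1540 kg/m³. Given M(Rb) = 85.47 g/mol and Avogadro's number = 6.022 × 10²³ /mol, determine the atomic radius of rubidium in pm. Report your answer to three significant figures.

For a BCC cell (Z = 2), a³ = Z·M/(N_A·ρ) = 2 × 85.47 / (6.022 × 10²³ × 1.540) = 1.843 × 10^-22 cm³, so a = 5.691 × 10^-8 cm = 569.1 pm.
Atoms touch along the body diagonal, so √3·a = 4r, so r = 0.4330 × a = 246 pm.

246 pm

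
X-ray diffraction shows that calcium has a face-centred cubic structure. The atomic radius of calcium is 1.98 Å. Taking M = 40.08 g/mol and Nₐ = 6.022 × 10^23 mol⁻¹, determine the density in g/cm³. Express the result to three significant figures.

In an FCC lattice, atoms touch along the face diagonal, so √2·a = 4r, giving a = 5.600 Å = 5.600 × 10^-8 cm.
With Z = 4, ρ = Z·M/(N_A·a³) = 4 × 40.08 / (6.022 × 10²³ × 1.756 × 10^-22) = 1.516 g/cm³.

1.52 g/cm³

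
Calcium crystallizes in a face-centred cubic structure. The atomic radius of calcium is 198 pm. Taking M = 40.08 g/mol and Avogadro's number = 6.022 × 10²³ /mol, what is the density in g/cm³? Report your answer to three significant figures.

1.52 g/cm³

In an FCC lattice, atoms touch along the face diagonal, so √2·a = 4r, giving a = 560.0 pm = 5.600 × 10^-8 cm.
With Z = 4, ρ = Z·M/(N_A·a³) = 4 × 40.08 / (6.022 × 10²³ × 1.756 × 10^-22) = 1.516 g/cm³.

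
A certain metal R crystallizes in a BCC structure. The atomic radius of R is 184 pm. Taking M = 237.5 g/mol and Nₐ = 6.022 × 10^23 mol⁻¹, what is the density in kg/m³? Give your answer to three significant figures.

10300 kg/m³

In a BCC lattice, atoms touch along the body diagonal, so √3·a = 4r, giving a = 424.9 pm = 4.249 × 10^-8 cm.
With Z = 2, ρ = Z·M/(N_A·a³) = 2 × 237.5 / (6.022 × 10²³ × 7.673 × 10^-23) = 10.28 g/cm³ = 10300 kg/m³.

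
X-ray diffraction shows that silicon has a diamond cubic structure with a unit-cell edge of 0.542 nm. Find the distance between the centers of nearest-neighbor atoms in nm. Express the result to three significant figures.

In a diamond cubic structure, nearest neighbors lie along the body diagonal with √3·a = 8r; the nearest-neighbor distance equals 2r = 0.4330·a.
d = 0.4330 × 0.542 = 0.235 nm.

0.235 nm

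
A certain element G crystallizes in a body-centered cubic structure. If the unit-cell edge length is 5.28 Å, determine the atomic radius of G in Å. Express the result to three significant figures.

In a BCC lattice, atoms touch along the body diagonal, so √3·a = 4r.
r = √3·a/4 = 1.7321 × 5.28 / 4 = 2.29 Å.

2.29 Å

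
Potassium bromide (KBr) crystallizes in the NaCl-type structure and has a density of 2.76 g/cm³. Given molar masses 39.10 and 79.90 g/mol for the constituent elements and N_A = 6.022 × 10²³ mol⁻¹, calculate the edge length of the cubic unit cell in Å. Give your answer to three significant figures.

6.59 Å

M(KBr) = 119.0 g/mol; Z = 4 formula units per cell.
a³ = Z·M/(N_A·ρ) = 4 × 119.0 / (6.022 × 10²³ × 2.76) = 2.864 × 10^-22 cm³, so a = 6.592 × 10^-8 cm = 6.59 Å.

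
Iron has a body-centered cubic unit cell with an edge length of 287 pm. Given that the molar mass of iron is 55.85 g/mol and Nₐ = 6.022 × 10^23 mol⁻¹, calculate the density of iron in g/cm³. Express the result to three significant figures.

A BCC unit cell contains Z = 2 atoms.
Cell volume: a³ = (287 pm)³ = (2.870 × 10^-8 cm)³ = 2.364 × 10^-23 cm³.
ρ = Z·M/(N_A·a³) = 2 × 55.85 / (6.022 × 10²³ × 2.364 × 10^-23) = 7.846 g/cm³.

7.85 g/cm³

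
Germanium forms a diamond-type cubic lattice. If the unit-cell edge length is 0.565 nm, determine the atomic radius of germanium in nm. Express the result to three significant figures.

0.122 nm

In a diamond cubic lattice, nearest neighbors lie along the body diagonal with √3·a = 8r.
r = √3·a/8 = 1.7321 × 0.565 / 8 = 0.122 nm.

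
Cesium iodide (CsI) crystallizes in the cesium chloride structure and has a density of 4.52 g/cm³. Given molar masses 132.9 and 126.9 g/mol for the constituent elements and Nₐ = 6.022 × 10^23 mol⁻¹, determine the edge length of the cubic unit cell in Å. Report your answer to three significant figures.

4.57 Å

M(CsI) = 259.8 g/mol; Z = 1 formula unit per cell.
a³ = Z·M/(N_A·ρ) = 1 × 259.8 / (6.022 × 10²³ × 4.52) = 9.545 × 10^-23 cm³, so a = 4.570 × 10^-8 cm = 4.57 Å.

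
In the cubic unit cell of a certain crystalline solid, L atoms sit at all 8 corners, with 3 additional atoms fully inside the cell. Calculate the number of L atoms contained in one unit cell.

Corner atoms are shared by 8 cells (1/8 each), interior atoms are unshared.
Net atoms = 8 × 1/8 + 3 = 1 + 3 = 4.

4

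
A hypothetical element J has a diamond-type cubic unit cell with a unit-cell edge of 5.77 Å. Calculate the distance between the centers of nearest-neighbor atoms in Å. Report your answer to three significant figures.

2.50 Å

In a diamond cubic structure, nearest neighbors lie along the body diagonal with √3·a = 8r; the nearest-neighbor distance equals 2r = 0.4330·a.
d = 0.4330 × 5.77 = 2.50 Å.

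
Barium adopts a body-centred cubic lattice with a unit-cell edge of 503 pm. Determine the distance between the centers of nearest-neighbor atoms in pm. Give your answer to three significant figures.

436 pm

In a BCC structure, atoms touch along the body diagonal, so √3·a = 4r; the nearest-neighbor distance equals 2r = 0.8660·a.
d = 0.8660 × 503 = 436 pm.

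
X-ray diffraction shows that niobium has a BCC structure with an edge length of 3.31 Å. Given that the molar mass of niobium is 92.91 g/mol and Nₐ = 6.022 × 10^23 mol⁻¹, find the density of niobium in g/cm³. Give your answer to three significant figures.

A BCC unit cell contains Z = 2 atoms.
Cell volume: a³ = (3.31 Å)³ = (3.310 × 10^-8 cm)³ = 3.626 × 10^-23 cm³.
ρ = Z·M/(N_A·a³) = 2 × 92.91 / (6.022 × 10²³ × 3.626 × 10^-23) = 8.509 g/cm³.

8.51 g/cm³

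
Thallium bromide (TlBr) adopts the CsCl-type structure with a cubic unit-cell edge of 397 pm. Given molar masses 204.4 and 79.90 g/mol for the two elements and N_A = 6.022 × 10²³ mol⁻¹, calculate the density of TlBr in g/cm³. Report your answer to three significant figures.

7.55 g/cm³

The CsCl-type structure contains Z = 1 formula unit per cell; M(TlBr) = 204.4 + 79.90 = 284.3 g/mol.
a³ = (3.970 × 10^-8 cm)³ = 6.257 × 10^-23 cm³.
ρ = 1 × 284.3 / (6.022 × 10²³ × 6.257 × 10^-23) = 7.545 g/cm³.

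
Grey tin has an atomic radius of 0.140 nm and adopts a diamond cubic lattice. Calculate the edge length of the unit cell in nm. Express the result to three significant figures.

0.647 nm

In a diamond cubic lattice, nearest neighbors lie along the body diagonal with √3·a = 8r.
a = 8r/√3 = 8 × 0.140 / 1.7321 = 0.647 nm.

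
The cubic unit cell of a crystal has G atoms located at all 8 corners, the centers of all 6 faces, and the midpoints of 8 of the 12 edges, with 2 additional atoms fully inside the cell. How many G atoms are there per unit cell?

8

Corner atoms are shared by 8 cells (1/8 each), face atoms by 2 (1/2 each), edge atoms by 4 (1/4 each), interior atoms are unshared.
Net atoms = 8 × 1/8 + 6 × 1/2 + 8 × 1/4 + 2 = 1 + 3 + 2 + 2 = 8.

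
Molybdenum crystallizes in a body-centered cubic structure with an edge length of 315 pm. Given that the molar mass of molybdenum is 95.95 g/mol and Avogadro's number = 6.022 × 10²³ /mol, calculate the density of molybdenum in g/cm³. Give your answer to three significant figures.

10.2 g/cm³

A BCC unit cell contains Z = 2 atoms.
Cell volume: a³ = (315 pm)³ = (3.150 × 10^-8 cm)³ = 3.126 × 10^-23 cm³.
ρ = Z·M/(N_A·a³) = 2 × 95.95 / (6.022 × 10²³ × 3.126 × 10^-23) = 10.20 g/cm³.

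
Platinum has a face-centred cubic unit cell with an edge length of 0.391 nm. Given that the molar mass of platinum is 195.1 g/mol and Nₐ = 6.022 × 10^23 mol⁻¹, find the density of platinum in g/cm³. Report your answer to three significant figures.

21.7 g/cm³

An FCC unit cell contains Z = 4 atoms.
Cell volume: a³ = (0.391 nm)³ = (3.910 × 10^-8 cm)³ = 5.978 × 10^-23 cm³.
ρ = Z·M/(N_A·a³) = 4 × 195.1 / (6.022 × 10²³ × 5.978 × 10^-23) = 21.68 g/cm³.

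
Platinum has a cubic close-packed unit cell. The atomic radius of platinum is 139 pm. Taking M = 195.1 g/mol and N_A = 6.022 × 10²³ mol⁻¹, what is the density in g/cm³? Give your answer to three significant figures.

In an FCC lattice, atoms touch along the face diagonal, so √2·a = 4r, giving a = 393.2 pm = 3.932 × 10^-8 cm.
With Z = 4, ρ = Z·M/(N_A·a³) = 4 × 195.1 / (6.022 × 10²³ × 6.077 × 10^-23) = 21.33 g/cm³.

21.3 g/cm³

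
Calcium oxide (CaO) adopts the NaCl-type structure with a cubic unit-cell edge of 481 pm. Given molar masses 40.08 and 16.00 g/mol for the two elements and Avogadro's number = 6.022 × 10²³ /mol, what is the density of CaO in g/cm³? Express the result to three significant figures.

3.35 g/cm³

The NaCl-type structure contains Z = 4 formula units per cell; M(CaO) = 40.08 + 16.00 = 56.08 g/mol.
a³ = (4.810 × 10^-8 cm)³ = 1.113 × 10^-22 cm³.
ρ = 4 × 56.08 / (6.022 × 10²³ × 1.113 × 10^-22) = 3.347 g/cm³.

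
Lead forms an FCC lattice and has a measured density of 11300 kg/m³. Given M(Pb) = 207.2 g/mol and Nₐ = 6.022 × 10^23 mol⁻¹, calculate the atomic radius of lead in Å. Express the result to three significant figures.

1.75 Å

For an FCC cell (Z = 4), a³ = Z·M/(N_A·ρ) = 4 × 207.2 / (6.022 × 10²³ × 11.30) = 1.218 × 10^-22 cm³, so a = 4.957 × 10^-8 cm = 4.957 Å.
Atoms touch along the face diagonal, so √2·a = 4r, so r = 0.3536 × a = 1.75 Å.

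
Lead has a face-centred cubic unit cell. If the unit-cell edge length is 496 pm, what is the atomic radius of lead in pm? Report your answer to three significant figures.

In an FCC lattice, atoms touch along the face diagonal, so √2·a = 4r.
r = √2·a/4 = 1.4142 × 496 / 4 = 175 pm.

175 pm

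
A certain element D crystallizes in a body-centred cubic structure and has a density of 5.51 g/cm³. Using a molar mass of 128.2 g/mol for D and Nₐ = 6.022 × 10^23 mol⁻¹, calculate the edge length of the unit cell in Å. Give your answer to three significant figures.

4.26 Å

With Z = 2 atoms per BCC cell, a³ = Z·M/(N_A·ρ) = 2 × 128.2 / (6.022 × 10²³ × 5.510 g/cm³) = 7.727 × 10^-23 cm³.
a = (7.727 × 10^-23)^(1/3) = 4.259 × 10^-8 cm = 4.26 Å.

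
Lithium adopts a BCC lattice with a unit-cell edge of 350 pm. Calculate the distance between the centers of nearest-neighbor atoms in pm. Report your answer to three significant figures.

In a BCC structure, atoms touch along the body diagonal, so √3·a = 4r; the nearest-neighbor distance equals 2r = 0.8660·a.
d = 0.8660 × 350 = 303 pm.

303 pm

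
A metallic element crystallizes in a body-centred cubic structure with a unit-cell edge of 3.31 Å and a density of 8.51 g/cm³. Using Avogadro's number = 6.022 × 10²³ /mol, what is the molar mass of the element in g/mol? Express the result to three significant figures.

A BCC cell has Z = 2 atoms; a = 3.310 × 10^-8 cm.
M = ρ·N_A·a³/Z = 8.51 × 6.022 × 10²³ × 3.626 × 10^-23 / 2 = 92.9 g/mol.

92.9 g/mol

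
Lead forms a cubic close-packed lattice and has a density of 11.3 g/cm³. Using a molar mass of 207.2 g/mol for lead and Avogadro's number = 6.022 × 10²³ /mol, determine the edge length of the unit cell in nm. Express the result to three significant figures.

0.496 nm

With Z = 4 atoms per FCC cell, a³ = Z·M/(N_A·ρ) = 4 × 207.2 / (6.022 × 10²³ × 11.30 g/cm³) = 1.218 × 10^-22 cm³.
a = (1.218 × 10^-22)^(1/3) = 4.957 × 10^-8 cm = 0.496 nm.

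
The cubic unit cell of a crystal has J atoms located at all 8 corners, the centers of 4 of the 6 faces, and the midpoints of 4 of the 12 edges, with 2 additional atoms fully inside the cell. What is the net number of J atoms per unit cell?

Corner atoms are shared by 8 cells (1/8 each), face atoms by 2 (1/2 each), edge atoms by 4 (1/4 each), interior atoms are unshared.
Net atoms = 8 × 1/8 + 4 × 1/2 + 4 × 1/4 + 2 = 1 + 2 + 1 + 2 = 6.

6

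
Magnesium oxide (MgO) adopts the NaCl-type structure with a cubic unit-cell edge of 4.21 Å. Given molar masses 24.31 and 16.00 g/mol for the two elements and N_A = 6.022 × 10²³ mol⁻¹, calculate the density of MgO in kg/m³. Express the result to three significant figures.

The NaCl-type structure contains Z = 4 formula units per cell; M(MgO) = 24.31 + 16.00 = 40.31 g/mol.
a³ = (4.210 × 10^-8 cm)³ = 7.462 × 10^-23 cm³.
ρ = 4 × 40.31 / (6.022 × 10²³ × 7.462 × 10^-23) = 3.588 g/cm³ = 3590 kg/m³.

3590 kg/m³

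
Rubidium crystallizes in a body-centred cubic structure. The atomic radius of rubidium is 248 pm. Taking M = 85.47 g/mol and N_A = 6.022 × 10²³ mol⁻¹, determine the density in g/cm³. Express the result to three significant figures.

In a BCC lattice, atoms touch along the body diagonal, so √3·a = 4r, giving a = 572.7 pm = 5.727 × 10^-8 cm.
With Z = 2, ρ = Z·M/(N_A·a³) = 2 × 85.47 / (6.022 × 10²³ × 1.879 × 10^-22) = 1.511 g/cm³.

1.51 g/cm³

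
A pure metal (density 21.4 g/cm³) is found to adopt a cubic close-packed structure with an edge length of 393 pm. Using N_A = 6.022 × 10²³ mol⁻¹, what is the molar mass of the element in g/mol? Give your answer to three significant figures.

An FCC cell has Z = 4 atoms; a = 3.930 × 10^-8 cm.
M = ρ·N_A·a³/Z = 21.4 × 6.022 × 10²³ × 6.070 × 10^-23 / 4 = 196 g/mol.

196 g/mol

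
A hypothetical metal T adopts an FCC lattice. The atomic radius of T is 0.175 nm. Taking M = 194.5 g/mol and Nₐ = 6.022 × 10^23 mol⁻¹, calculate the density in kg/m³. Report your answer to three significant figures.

10700 kg/m³

In an FCC lattice, atoms touch along the face diagonal, so √2·a = 4r, giving a = 0.4950 nm = 4.950 × 10^-8 cm.
With Z = 4, ρ = Z·M/(N_A·a³) = 4 × 194.5 / (6.022 × 10²³ × 1.213 × 10^-22) = 10.65 g/cm³ = 10700 kg/m³.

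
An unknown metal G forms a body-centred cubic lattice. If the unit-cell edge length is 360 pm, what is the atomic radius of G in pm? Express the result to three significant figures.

156 pm

In a BCC lattice, atoms touch along the body diagonal, so √3·a = 4r.
r = √3·a/4 = 1.7321 × 360 / 4 = 156 pm.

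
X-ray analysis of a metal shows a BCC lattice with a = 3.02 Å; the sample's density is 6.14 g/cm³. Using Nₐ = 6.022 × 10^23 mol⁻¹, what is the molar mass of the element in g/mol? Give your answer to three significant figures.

50.9 g/mol

A BCC cell has Z = 2 atoms; a = 3.020 × 10^-8 cm.
M = ρ·N_A·a³/Z = 6.14 × 6.022 × 10²³ × 2.754 × 10^-23 / 2 = 50.9 g/mol.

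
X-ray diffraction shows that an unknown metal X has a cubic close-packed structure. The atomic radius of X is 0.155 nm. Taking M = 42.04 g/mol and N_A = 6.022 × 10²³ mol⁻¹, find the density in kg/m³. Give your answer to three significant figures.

In an FCC lattice, atoms touch along the face diagonal, so √2·a = 4r, giving a = 0.4384 nm = 4.384 × 10^-8 cm.
With Z = 4, ρ = Z·M/(N_A·a³) = 4 × 42.04 / (6.022 × 10²³ × 8.426 × 10^-23) = 3.314 g/cm³ = 3310 kg/m³.

3310 kg/m³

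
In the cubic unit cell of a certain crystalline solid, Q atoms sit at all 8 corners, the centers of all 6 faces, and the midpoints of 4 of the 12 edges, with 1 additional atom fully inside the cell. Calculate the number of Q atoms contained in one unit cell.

Corner atoms are shared by 8 cells (1/8 each), face atoms by 2 (1/2 each), edge atoms by 4 (1/4 each), interior atoms are unshared.
Net atoms = 8 × 1/8 + 6 × 1/2 + 4 × 1/4 + 1 = 1 + 3 + 1 + 1 = 6.

6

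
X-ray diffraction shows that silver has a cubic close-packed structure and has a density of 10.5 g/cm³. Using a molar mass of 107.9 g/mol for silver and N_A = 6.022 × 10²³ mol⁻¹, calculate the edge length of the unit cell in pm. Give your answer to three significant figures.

409 pm

With Z = 4 atoms per FCC cell, a³ = Z·M/(N_A·ρ) = 4 × 107.9 / (6.022 × 10²³ × 10.50 g/cm³) = 6.826 × 10^-23 cm³.
a = (6.826 × 10^-23)^(1/3) = 4.087 × 10^-8 cm = 409 pm.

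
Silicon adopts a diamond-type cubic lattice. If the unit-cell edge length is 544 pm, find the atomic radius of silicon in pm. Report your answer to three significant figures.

118 pm

In a diamond cubic lattice, nearest neighbors lie along the body diagonal with √3·a = 8r.
r = √3·a/8 = 1.7321 × 544 / 8 = 118 pm.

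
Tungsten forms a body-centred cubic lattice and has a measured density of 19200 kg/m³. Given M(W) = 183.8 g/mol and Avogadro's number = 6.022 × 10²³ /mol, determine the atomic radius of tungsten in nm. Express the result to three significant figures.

For a BCC cell (Z = 2), a³ = Z·M/(N_A·ρ) = 2 × 183.8 / (6.022 × 10²³ × 19.20) = 3.179 × 10^-23 cm³, so a = 3.168 × 10^-8 cm = 0.3168 nm.
Atoms touch along the body diagonal, so √3·a = 4r, so r = 0.4330 × a = 0.137 nm.

0.137 nm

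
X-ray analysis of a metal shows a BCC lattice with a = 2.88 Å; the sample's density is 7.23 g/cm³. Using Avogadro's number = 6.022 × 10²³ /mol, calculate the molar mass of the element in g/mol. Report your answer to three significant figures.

A BCC cell has Z = 2 atoms; a = 2.880 × 10^-8 cm.
M = ρ·N_A·a³/Z = 7.23 × 6.022 × 10²³ × 2.389 × 10^-23 / 2 = 52.0 g/mol.

52.0 g/mol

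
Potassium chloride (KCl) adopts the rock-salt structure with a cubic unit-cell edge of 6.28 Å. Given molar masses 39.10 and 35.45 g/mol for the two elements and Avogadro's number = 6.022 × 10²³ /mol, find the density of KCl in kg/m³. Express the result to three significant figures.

2000 kg/m³

The rock-salt structure contains Z = 4 formula units per cell; M(KCl) = 39.10 + 35.45 = 74.55 g/mol.
a³ = (6.280 × 10^-8 cm)³ = 2.477 × 10^-22 cm³.
ρ = 4 × 74.55 / (6.022 × 10²³ × 2.477 × 10^-22) = 1.999 g/cm³ = 2000 kg/m³.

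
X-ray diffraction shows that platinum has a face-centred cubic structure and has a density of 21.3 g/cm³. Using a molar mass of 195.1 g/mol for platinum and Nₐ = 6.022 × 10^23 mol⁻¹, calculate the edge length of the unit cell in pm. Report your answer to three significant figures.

With Z = 4 atoms per FCC cell, a³ = Z·M/(N_A·ρ) = 4 × 195.1 / (6.022 × 10²³ × 21.30 g/cm³) = 6.084 × 10^-23 cm³.
a = (6.084 × 10^-23)^(1/3) = 3.933 × 10^-8 cm = 393 pm.

393 pm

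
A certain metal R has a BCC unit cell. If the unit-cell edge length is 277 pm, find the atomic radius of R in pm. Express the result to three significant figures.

In a BCC lattice, atoms touch along the body diagonal, so √3·a = 4r.
r = √3·a/4 = 1.7321 × 277 / 4 = 120 pm.

120 pm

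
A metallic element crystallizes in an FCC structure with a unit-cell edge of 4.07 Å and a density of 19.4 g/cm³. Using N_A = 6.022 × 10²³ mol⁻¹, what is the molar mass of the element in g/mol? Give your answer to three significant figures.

An FCC cell has Z = 4 atoms; a = 4.070 × 10^-8 cm.
M = ρ·N_A·a³/Z = 19.4 × 6.022 × 10²³ × 6.742 × 10^-23 / 4 = 197 g/mol.

197 g/mol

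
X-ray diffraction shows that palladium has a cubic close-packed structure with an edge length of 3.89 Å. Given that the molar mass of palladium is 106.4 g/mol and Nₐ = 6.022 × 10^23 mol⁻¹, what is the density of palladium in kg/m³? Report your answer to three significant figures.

An FCC unit cell contains Z = 4 atoms.
Cell volume: a³ = (3.89 Å)³ = (3.890 × 10^-8 cm)³ = 5.886 × 10^-23 cm³.
ρ = Z·M/(N_A·a³) = 4 × 106.4 / (6.022 × 10²³ × 5.886 × 10^-23) = 12.01 g/cm³ = 12000 kg/m³.

12000 kg/m³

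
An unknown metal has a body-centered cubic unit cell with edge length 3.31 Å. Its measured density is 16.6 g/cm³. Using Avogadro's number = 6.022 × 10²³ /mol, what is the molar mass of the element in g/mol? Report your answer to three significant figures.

A BCC cell has Z = 2 atoms; a = 3.310 × 10^-8 cm.
M = ρ·N_A·a³/Z = 16.6 × 6.022 × 10²³ × 3.626 × 10^-23 / 2 = 181 g/mol.

181 g/mol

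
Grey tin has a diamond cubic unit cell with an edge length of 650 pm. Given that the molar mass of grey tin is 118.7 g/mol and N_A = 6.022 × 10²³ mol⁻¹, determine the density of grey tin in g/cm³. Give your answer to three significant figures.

5.74 g/cm³

A diamond cubic unit cell contains Z = 8 atoms.
Cell volume: a³ = (650 pm)³ = (6.500 × 10^-8 cm)³ = 2.746 × 10^-22 cm³.
ρ = Z·M/(N_A·a³) = 8 × 118.7 / (6.022 × 10²³ × 2.746 × 10^-22) = 5.742 g/cm³.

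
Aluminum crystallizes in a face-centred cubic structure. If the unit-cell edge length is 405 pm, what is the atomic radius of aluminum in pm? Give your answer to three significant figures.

In an FCC lattice, atoms touch along the face diagonal, so √2·a = 4r.
r = √2·a/4 = 1.4142 × 405 / 4 = 143 pm.

143 pm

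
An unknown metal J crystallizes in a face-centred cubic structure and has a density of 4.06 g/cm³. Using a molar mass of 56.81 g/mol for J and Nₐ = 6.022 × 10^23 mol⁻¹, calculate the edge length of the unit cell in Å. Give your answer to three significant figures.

4.53 Å

With Z = 4 atoms per FCC cell, a³ = Z·M/(N_A·ρ) = 4 × 56.81 / (6.022 × 10²³ × 4.060 g/cm³) = 9.294 × 10^-23 cm³.
a = (9.294 × 10^-23)^(1/3) = 4.530 × 10^-8 cm = 4.53 Å.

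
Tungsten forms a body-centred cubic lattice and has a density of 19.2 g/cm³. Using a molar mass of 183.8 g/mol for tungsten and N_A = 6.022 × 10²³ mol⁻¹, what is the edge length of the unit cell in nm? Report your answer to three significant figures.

0.317 nm

With Z = 2 atoms per BCC cell, a³ = Z·M/(N_A·ρ) = 2 × 183.8 / (6.022 × 10²³ × 19.20 g/cm³) = 3.179 × 10^-23 cm³.
a = (3.179 × 10^-23)^(1/3) = 3.168 × 10^-8 cm = 0.317 nm.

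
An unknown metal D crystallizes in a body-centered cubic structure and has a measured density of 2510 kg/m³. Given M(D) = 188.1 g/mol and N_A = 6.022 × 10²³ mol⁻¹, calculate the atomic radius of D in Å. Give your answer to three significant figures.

2.72 Å

For a BCC cell (Z = 2), a³ = Z·M/(N_A·ρ) = 2 × 188.1 / (6.022 × 10²³ × 2.510) = 2.489 × 10^-22 cm³, so a = 6.290 × 10^-8 cm = 6.290 Å.
Atoms touch along the body diagonal, so √3·a = 4r, so r = 0.4330 × a = 2.72 Å.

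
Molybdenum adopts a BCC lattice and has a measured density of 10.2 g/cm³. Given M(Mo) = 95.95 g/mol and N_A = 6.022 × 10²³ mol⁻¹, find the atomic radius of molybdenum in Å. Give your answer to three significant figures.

For a BCC cell (Z = 2), a³ = Z·M/(N_A·ρ) = 2 × 95.95 / (6.022 × 10²³ × 10.20) = 3.124 × 10^-23 cm³, so a = 3.150 × 10^-8 cm = 3.150 Å.
Atoms touch along the body diagonal, so √3·a = 4r, so r = 0.4330 × a = 1.36 Å.

1.36 Å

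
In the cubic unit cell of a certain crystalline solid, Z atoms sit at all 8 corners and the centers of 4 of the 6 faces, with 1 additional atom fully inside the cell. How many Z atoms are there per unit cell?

Corner atoms are shared by 8 cells (1/8 each), face atoms by 2 (1/2 each), interior atoms are unshared.
Net atoms = 8 × 1/8 + 4 × 1/2 + 1 = 1 + 2 + 1 = 4.

4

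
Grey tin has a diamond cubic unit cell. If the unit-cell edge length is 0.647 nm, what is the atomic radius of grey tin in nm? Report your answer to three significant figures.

0.140 nm

In a diamond cubic lattice, nearest neighbors lie along the body diagonal with √3·a = 8r.
r = √3·a/8 = 1.7321 × 0.647 / 8 = 0.140 nm.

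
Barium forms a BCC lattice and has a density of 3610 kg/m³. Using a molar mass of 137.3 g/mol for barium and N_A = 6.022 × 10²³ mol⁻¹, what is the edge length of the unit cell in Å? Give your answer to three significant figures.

With Z = 2 atoms per BCC cell, a³ = Z·M/(N_A·ρ) = 2 × 137.3 / (6.022 × 10²³ × 3.610 g/cm³) = 1.263 × 10^-22 cm³.
a = (1.263 × 10^-22)^(1/3) = 5.017 × 10^-8 cm = 5.02 Å.

5.02 Å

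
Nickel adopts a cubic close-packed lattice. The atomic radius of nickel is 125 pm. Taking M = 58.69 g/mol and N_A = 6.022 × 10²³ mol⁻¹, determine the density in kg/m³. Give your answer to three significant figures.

In an FCC lattice, atoms touch along the face diagonal, so √2·a = 4r, giving a = 353.6 pm = 3.536 × 10^-8 cm.
With Z = 4, ρ = Z·M/(N_A·a³) = 4 × 58.69 / (6.022 × 10²³ × 4.419 × 10^-23) = 8.821 g/cm³ = 8820 kg/m³.

8820 kg/m³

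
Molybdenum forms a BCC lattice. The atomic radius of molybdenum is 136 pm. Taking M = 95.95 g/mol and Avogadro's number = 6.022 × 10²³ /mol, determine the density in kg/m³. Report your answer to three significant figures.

In a BCC lattice, atoms touch along the body diagonal, so √3·a = 4r, giving a = 314.1 pm = 3.141 × 10^-8 cm.
With Z = 2, ρ = Z·M/(N_A·a³) = 2 × 95.95 / (6.022 × 10²³ × 3.098 × 10^-23) = 10.29 g/cm³ = 10300 kg/m³.

10300 kg/m³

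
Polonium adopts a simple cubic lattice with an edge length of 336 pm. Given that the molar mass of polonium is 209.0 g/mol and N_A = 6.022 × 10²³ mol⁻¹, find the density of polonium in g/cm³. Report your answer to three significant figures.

9.15 g/cm³

A simple cubic unit cell contains Z = 1 atom.
Cell volume: a³ = (336 pm)³ = (3.360 × 10^-8 cm)³ = 3.793 × 10^-23 cm³.
ρ = Z·M/(N_A·a³) = 1 × 209.0 / (6.022 × 10²³ × 3.793 × 10^-23) = 9.149 g/cm³.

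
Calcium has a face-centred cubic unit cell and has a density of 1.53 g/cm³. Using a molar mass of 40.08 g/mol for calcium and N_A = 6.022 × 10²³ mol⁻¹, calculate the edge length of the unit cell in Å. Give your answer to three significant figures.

5.58 Å

With Z = 4 atoms per FCC cell, a³ = Z·M/(N_A·ρ) = 4 × 40.08 / (6.022 × 10²³ × 1.530 g/cm³) = 1.740 × 10^-22 cm³.
a = (1.740 × 10^-22)^(1/3) = 5.583 × 10^-8 cm = 5.58 Å.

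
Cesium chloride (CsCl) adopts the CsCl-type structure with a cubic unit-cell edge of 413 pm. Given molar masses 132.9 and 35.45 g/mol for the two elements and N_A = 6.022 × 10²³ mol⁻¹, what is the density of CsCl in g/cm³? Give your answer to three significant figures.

The CsCl-type structure contains Z = 1 formula unit per cell; M(CsCl) = 132.9 + 35.45 = 168.35 g/mol.
a³ = (4.130 × 10^-8 cm)³ = 7.044 × 10^-23 cm³.
ρ = 1 × 168.35 / (6.022 × 10²³ × 7.044 × 10^-23) = 3.968 g/cm³.

3.97 g/cm³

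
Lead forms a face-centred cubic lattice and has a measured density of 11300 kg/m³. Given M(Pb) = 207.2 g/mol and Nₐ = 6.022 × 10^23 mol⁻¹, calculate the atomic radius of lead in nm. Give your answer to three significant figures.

For an FCC cell (Z = 4), a³ = Z·M/(N_A·ρ) = 4 × 207.2 / (6.022 × 10²³ × 11.30) = 1.218 × 10^-22 cm³, so a = 4.957 × 10^-8 cm = 0.4957 nm.
Atoms touch along the face diagonal, so √2·a = 4r, so r = 0.3536 × a = 0.175 nm.

0.175 nm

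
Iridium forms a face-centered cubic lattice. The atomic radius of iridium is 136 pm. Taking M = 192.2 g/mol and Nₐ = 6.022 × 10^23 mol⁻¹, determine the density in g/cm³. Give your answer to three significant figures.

22.4 g/cm³

In an FCC lattice, atoms touch along the face diagonal, so √2·a = 4r, giving a = 384.7 pm = 3.847 × 10^-8 cm.
With Z = 4, ρ = Z·M/(N_A·a³) = 4 × 192.2 / (6.022 × 10²³ × 5.692 × 10^-23) = 22.43 g/cm³.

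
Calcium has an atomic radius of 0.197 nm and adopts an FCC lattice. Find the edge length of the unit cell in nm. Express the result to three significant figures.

In an FCC lattice, atoms touch along the face diagonal, so √2·a = 4r.
a = 4r/√2 = 4 × 0.197 / 1.4142 = 0.557 nm.

0.557 nm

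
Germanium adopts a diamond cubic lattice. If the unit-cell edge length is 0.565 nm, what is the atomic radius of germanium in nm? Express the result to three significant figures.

In a diamond cubic lattice, nearest neighbors lie along the body diagonal with √3·a = 8r.
r = √3·a/8 = 1.7321 × 0.565 / 8 = 0.122 nm.

0.122 nm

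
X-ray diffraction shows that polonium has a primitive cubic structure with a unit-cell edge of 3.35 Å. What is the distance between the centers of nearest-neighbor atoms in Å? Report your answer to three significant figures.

In a simple cubic structure, atoms touch along the cell edge, so a = 2r; the nearest-neighbor distance equals 2r = 1.000·a.
d = 1.000 × 3.35 = 3.35 Å.

3.35 Å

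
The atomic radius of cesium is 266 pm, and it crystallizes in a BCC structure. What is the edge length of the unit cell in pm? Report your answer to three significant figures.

614 pm

In a BCC lattice, atoms touch along the body diagonal, so √3·a = 4r.
a = 4r/√3 = 4 × 266 / 1.7321 = 614 pm.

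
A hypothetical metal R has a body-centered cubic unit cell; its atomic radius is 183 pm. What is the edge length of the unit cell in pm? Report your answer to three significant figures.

423 pm

In a BCC lattice, atoms touch along the body diagonal, so √3·a = 4r.
a = 4r/√3 = 4 × 183 / 1.7321 = 423 pm.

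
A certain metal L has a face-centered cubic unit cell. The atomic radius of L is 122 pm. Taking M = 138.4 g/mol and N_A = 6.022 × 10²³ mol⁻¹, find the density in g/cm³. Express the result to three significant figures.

In an FCC lattice, atoms touch along the face diagonal, so √2·a = 4r, giving a = 345.1 pm = 3.451 × 10^-8 cm.
With Z = 4, ρ = Z·M/(N_A·a³) = 4 × 138.4 / (6.022 × 10²³ × 4.109 × 10^-23) = 22.37 g/cm³.

22.4 g/cm³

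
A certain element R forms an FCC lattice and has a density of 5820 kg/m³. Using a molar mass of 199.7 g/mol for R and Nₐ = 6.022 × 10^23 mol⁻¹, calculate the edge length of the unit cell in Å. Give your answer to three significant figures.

6.11 Å

With Z = 4 atoms per FCC cell, a³ = Z·M/(N_A·ρ) = 4 × 199.7 / (6.022 × 10²³ × 5.820 g/cm³) = 2.279 × 10^-22 cm³.
a = (2.279 × 10^-22)^(1/3) = 6.108 × 10^-8 cm = 6.11 Å.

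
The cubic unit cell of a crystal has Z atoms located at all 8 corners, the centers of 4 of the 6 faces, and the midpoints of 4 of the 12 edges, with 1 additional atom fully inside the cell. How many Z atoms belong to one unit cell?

5

Corner atoms are shared by 8 cells (1/8 each), face atoms by 2 (1/2 each), edge atoms by 4 (1/4 each), interior atoms are unshared.
Net atoms = 8 × 1/8 + 4 × 1/2 + 4 × 1/4 + 1 = 1 + 2 + 1 + 1 = 5.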